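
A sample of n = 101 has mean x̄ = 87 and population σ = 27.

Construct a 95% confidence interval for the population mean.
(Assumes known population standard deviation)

Confidence level: 95%, α = 0.05
z_0.025 = 1.960
SE = σ/√n = 27/√101 = 2.6866
Margin of error = 1.960 × 2.6866 = 5.2657
CI: x̄ ± margin = 87 ± 5.2657
CI: (81.7343, 92.2657)

Answer: (81.7343, 92.2657)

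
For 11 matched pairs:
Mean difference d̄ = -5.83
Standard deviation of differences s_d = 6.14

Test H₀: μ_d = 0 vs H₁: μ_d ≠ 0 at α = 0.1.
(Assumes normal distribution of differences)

df = n - 1 = 10
SE = s_d/√n = 6.14/√11 = 1.8513
t = d̄/SE = -5.83/1.8513 = -3.1491
Critical value: t_{0.05,10} = ±1.812
p-value ≈ 0.0103
Decision: reject H₀

Answer: t = -3.1491, reject H₀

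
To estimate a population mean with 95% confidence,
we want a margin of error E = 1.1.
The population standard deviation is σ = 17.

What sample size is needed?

Answer: n = 918

Derivation:
z_0.025 = 1.960
n = (z×σ/E)² = (1.960×17/1.1)²
n = 917.5392
Round up: n = 918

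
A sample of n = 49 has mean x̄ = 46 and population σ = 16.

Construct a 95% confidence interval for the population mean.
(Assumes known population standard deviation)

Confidence level: 95%, α = 0.05
z_0.025 = 1.960
SE = σ/√n = 16/√49 = 2.2857
Margin of error = 1.960 × 2.2857 = 4.4800
CI: x̄ ± margin = 46 ± 4.4800
CI: (41.5200, 50.4800)

Answer: (41.5200, 50.4800)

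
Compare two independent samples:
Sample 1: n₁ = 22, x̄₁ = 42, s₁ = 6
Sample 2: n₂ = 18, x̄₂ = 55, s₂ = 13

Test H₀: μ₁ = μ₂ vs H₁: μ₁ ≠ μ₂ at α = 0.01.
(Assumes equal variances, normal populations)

Pooled variance: s²_p = [21×6² + 17×13²]/(38) = 95.5000
s_p = 9.7724
SE = s_p×√(1/n₁ + 1/n₂) = 9.7724×√(1/22 + 1/18) = 3.1059
t = (x̄₁ - x̄₂)/SE = (42 - 55)/3.1059 = -4.1856
df = 38, t-critical = ±2.712
Decision: reject H₀

Answer: t = -4.1856, reject H₀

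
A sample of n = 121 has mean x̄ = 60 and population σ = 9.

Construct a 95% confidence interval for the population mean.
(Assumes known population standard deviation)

Answer: (58.3963, 61.6037)

Derivation:
Confidence level: 95%, α = 0.05
z_0.025 = 1.960
SE = σ/√n = 9/√121 = 0.8182
Margin of error = 1.960 × 0.8182 = 1.6037
CI: x̄ ± margin = 60 ± 1.6037
CI: (58.3963, 61.6037)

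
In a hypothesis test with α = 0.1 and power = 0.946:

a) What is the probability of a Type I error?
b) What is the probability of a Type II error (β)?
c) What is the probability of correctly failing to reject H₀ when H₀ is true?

a) Type I error probability = α = 0.1
b) Power = P(reject H₀ | H₁ true) = 1 - β = 0.946, so Type II error probability = β = 1 - Power = 0.054
c) P(fail to reject H₀ | H₀ true) = 1 - α = 0.9

Answer: a) 0.1, b) 0.054, c) 0.9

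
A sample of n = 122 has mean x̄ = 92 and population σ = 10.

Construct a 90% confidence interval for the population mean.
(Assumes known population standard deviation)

Confidence level: 90%, α = 0.1
z_0.05 = 1.645
SE = σ/√n = 10/√122 = 0.9054
Margin of error = 1.645 × 0.9054 = 1.4894
CI: x̄ ± margin = 92 ± 1.4894
CI: (90.5106, 93.4894)

Answer: (90.5106, 93.4894)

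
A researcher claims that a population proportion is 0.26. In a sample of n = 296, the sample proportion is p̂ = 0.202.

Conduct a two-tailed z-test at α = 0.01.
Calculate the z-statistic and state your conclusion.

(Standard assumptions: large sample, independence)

Answer: z = -2.2750, fail to reject H₀

Derivation:
H₀: p = 0.26, H₁: p ≠ 0.26
Standard error: SE = √(p₀(1-p₀)/n) = √(0.26×0.74/296) = 0.025495
z-statistic: z = (p̂ - p₀)/SE = (0.202 - 0.26)/0.025495 = -2.2750
Critical value: z_0.005 = ±2.576
p-value = 0.0229
Decision: fail to reject H₀ at α = 0.01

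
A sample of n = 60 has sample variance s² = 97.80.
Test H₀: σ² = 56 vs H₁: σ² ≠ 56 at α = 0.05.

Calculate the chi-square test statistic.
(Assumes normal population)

df = n - 1 = 59
χ² = (n-1)s²/σ₀² = 59×97.80/56 = 103.0393
Critical values: χ²_{0.975,59} = 39.662, χ²_{0.025,59} = 82.117
Rejection region: χ² < 39.662 or χ² > 82.117
Decision: reject H₀

Answer: χ² = 103.0393, reject H₀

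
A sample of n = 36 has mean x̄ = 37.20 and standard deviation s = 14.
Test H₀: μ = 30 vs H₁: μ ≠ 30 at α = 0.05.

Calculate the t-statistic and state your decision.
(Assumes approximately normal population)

Answer: t = 3.0858, reject H₀

Derivation:
df = n - 1 = 35
SE = s/√n = 14/√36 = 2.3333
t = (x̄ - μ₀)/SE = (37.20 - 30)/2.3333 = 3.0858
Critical value: t_{0.025,35} = ±2.030
p-value ≈ 0.0040
Decision: reject H₀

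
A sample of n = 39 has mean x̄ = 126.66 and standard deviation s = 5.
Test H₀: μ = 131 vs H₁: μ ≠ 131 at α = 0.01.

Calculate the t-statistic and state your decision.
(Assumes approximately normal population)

Answer: t = -5.4209, reject H₀

Derivation:
df = n - 1 = 38
SE = s/√n = 5/√39 = 0.8006
t = (x̄ - μ₀)/SE = (126.66 - 131)/0.8006 = -5.4209
Critical value: t_{0.005,38} = ±2.712
p-value < 0.0001
Decision: reject H₀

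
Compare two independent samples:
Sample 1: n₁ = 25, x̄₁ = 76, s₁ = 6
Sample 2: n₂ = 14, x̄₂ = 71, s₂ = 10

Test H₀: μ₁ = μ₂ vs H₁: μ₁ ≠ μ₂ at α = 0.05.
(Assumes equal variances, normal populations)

Answer: t = 1.9586, fail to reject H₀

Derivation:
Pooled variance: s²_p = [24×6² + 13×10²]/(37) = 58.4865
s_p = 7.6476
SE = s_p×√(1/n₁ + 1/n₂) = 7.6476×√(1/25 + 1/14) = 2.5528
t = (x̄₁ - x̄₂)/SE = (76 - 71)/2.5528 = 1.9586
df = 37, t-critical = ±2.026
Decision: fail to reject H₀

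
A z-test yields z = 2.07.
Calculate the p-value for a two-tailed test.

Answer: p-value ≈ 0.0385

Derivation:
For z = 2.07:
p = 2×P(Z > |2.07|) = 2×(1 - Φ(2.07)) = 0.0385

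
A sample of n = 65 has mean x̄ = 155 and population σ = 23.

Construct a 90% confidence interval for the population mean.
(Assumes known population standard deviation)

Confidence level: 90%, α = 0.1
z_0.05 = 1.645
SE = σ/√n = 23/√65 = 2.8528
Margin of error = 1.645 × 2.8528 = 4.6929
CI: x̄ ± margin = 155 ± 4.6929
CI: (150.3071, 159.6929)

Answer: (150.3071, 159.6929)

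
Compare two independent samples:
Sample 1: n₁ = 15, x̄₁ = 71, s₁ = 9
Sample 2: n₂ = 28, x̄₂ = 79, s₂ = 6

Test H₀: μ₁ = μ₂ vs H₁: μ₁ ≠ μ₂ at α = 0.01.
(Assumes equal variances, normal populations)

Pooled variance: s²_p = [14×9² + 27×6²]/(41) = 51.3659
s_p = 7.1670
SE = s_p×√(1/n₁ + 1/n₂) = 7.1670×√(1/15 + 1/28) = 2.2932
t = (x̄₁ - x̄₂)/SE = (71 - 79)/2.2932 = -3.4886
df = 41, t-critical = ±2.701
Decision: reject H₀

Answer: t = -3.4886, reject H₀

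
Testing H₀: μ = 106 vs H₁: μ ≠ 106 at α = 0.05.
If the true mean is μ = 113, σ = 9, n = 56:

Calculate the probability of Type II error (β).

SE = σ/√n = 9/√56 = 1.2027
Critical values: μ₀ ± z_0.025×SE = 106 ± 1.960×1.2027
Acceptance region: (103.6427, 108.3573)
Under H₁ (μ = 113): z_high = (108.3573 - 113)/1.2027 = -3.8602, z_low = (103.6427 - 113)/1.2027 = -7.7802
β = P(not reject | H₁) = Φ(-3.8602) - Φ(-7.7802) ≈ 0.0001

Answer: β ≈ 0.0001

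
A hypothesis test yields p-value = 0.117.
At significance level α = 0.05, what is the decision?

Answer: fail to reject H₀

Derivation:
Compare p-value to α:
0.117 ≥ 0.05
Decision: fail to reject H₀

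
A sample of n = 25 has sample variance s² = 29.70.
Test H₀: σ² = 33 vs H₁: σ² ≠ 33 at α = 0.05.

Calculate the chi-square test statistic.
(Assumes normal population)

Answer: χ² = 21.6000, fail to reject H₀

Derivation:
df = n - 1 = 24
χ² = (n-1)s²/σ₀² = 24×29.70/33 = 21.6000
Critical values: χ²_{0.975,24} = 12.401, χ²_{0.025,24} = 39.364
Rejection region: χ² < 12.401 or χ² > 39.364
Decision: fail to reject H₀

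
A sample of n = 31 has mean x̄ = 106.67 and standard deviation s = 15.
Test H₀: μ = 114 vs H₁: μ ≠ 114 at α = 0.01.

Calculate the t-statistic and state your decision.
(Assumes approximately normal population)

df = n - 1 = 30
SE = s/√n = 15/√31 = 2.6941
t = (x̄ - μ₀)/SE = (106.67 - 114)/2.6941 = -2.7208
Critical value: t_{0.005,30} = ±2.750
p-value ≈ 0.0107
Decision: fail to reject H₀

Answer: t = -2.7208, fail to reject H₀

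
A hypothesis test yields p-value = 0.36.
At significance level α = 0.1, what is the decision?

Compare p-value to α:
0.36 ≥ 0.1
Decision: fail to reject H₀

Answer: fail to reject H₀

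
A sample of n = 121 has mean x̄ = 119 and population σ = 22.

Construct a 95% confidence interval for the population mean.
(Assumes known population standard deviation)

Answer: (115.0800, 122.9200)

Derivation:
Confidence level: 95%, α = 0.05
z_0.025 = 1.960
SE = σ/√n = 22/√121 = 2.0000
Margin of error = 1.960 × 2.0000 = 3.9200
CI: x̄ ± margin = 119 ± 3.9200
CI: (115.0800, 122.9200)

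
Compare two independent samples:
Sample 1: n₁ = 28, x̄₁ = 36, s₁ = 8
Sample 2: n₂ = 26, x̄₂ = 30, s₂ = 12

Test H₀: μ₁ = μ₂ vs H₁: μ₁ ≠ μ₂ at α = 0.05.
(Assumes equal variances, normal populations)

Pooled variance: s²_p = [27×8² + 25×12²]/(52) = 102.4615
s_p = 10.1223
SE = s_p×√(1/n₁ + 1/n₂) = 10.1223×√(1/28 + 1/26) = 2.7568
t = (x̄₁ - x̄₂)/SE = (36 - 30)/2.7568 = 2.1764
df = 52, t-critical = ±2.007
Decision: reject H₀

Answer: t = 2.1764, reject H₀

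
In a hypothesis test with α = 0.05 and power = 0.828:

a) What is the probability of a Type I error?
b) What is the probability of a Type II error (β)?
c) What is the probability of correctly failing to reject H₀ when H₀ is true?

a) Type I error probability = α = 0.05
b) Power = P(reject H₀ | H₁ true) = 1 - β = 0.828, so Type II error probability = β = 1 - Power = 0.172
c) P(fail to reject H₀ | H₀ true) = 1 - α = 0.95

Answer: a) 0.05, b) 0.172, c) 0.95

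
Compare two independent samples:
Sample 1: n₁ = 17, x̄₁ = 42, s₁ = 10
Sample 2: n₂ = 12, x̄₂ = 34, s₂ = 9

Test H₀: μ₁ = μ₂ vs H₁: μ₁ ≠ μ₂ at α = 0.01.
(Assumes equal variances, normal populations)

Pooled variance: s²_p = [16×10² + 11×9²]/(27) = 92.2593
s_p = 9.6052
SE = s_p×√(1/n₁ + 1/n₂) = 9.6052×√(1/17 + 1/12) = 3.6215
t = (x̄₁ - x̄₂)/SE = (42 - 34)/3.6215 = 2.2090
df = 27, t-critical = ±2.771
Decision: fail to reject H₀

Answer: t = 2.2090, fail to reject H₀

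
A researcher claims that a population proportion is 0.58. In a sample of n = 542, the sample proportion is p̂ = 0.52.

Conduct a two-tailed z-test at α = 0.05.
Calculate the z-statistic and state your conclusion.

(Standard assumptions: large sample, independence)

Answer: z = -2.8302, reject H₀

Derivation:
H₀: p = 0.58, H₁: p ≠ 0.58
Standard error: SE = √(p₀(1-p₀)/n) = √(0.58×0.42/542) = 0.021200
z-statistic: z = (p̂ - p₀)/SE = (0.52 - 0.58)/0.021200 = -2.8302
Critical value: z_0.025 = ±1.960
p-value = 0.0047
Decision: reject H₀ at α = 0.05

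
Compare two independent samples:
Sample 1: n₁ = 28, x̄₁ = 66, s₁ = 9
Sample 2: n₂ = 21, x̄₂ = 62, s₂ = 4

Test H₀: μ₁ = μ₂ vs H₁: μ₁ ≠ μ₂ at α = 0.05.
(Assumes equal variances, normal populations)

Pooled variance: s²_p = [27×9² + 20×4²]/(47) = 53.3404
s_p = 7.3035
SE = s_p×√(1/n₁ + 1/n₂) = 7.3035×√(1/28 + 1/21) = 2.1083
t = (x̄₁ - x̄₂)/SE = (66 - 62)/2.1083 = 1.8973
df = 47, t-critical = ±2.012
Decision: fail to reject H₀

Answer: t = 1.8973, fail to reject H₀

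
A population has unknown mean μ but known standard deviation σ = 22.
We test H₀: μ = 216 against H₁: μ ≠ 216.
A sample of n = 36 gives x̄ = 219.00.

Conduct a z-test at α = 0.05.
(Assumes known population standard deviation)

Answer: z = 0.8182, fail to reject H₀

Derivation:
Standard error: SE = σ/√n = 22/√36 = 3.6667
z-statistic: z = (x̄ - μ₀)/SE = (219.00 - 216)/3.6667 = 0.8182
Critical value: ±1.960
p-value = 0.4132
Decision: fail to reject H₀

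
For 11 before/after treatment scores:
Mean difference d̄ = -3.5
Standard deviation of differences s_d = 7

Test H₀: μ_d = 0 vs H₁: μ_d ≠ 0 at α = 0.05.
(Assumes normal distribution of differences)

Answer: t = -1.6583, fail to reject H₀

Derivation:
df = n - 1 = 10
SE = s_d/√n = 7/√11 = 2.1106
t = d̄/SE = -3.5/2.1106 = -1.6583
Critical value: t_{0.025,10} = ±2.228
p-value ≈ 0.1282
Decision: fail to reject H₀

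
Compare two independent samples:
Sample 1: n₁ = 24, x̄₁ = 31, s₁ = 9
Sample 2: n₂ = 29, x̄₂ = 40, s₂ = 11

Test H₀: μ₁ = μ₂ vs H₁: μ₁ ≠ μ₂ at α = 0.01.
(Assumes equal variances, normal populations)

Answer: t = -3.2142, reject H₀

Derivation:
Pooled variance: s²_p = [23×9² + 28×11²]/(51) = 102.9608
s_p = 10.1470
SE = s_p×√(1/n₁ + 1/n₂) = 10.1470×√(1/24 + 1/29) = 2.8001
t = (x̄₁ - x̄₂)/SE = (31 - 40)/2.8001 = -3.2142
df = 51, t-critical = ±2.676
Decision: reject H₀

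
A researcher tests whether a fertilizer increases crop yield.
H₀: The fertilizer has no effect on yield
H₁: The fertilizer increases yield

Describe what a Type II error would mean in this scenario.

Type I error (α): Rejecting H₀ when H₀ is true
Type II error (β): Failing to reject H₀ when H₁ is true

Answer: Failing to recommend an effective fertilizer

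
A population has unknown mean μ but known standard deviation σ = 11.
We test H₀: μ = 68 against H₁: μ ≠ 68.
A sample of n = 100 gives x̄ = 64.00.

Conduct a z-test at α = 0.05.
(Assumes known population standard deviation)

Answer: z = -3.6364, reject H₀

Derivation:
Standard error: SE = σ/√n = 11/√100 = 1.1000
z-statistic: z = (x̄ - μ₀)/SE = (64.00 - 68)/1.1000 = -3.6364
Critical value: ±1.960
p-value = 0.0003
Decision: reject H₀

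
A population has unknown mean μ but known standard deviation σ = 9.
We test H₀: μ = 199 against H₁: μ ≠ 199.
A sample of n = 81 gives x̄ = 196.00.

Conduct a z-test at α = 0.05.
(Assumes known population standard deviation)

Answer: z = -3.0000, reject H₀

Derivation:
Standard error: SE = σ/√n = 9/√81 = 1.0000
z-statistic: z = (x̄ - μ₀)/SE = (196.00 - 199)/1.0000 = -3.0000
Critical value: ±1.960
p-value = 0.0027
Decision: reject H₀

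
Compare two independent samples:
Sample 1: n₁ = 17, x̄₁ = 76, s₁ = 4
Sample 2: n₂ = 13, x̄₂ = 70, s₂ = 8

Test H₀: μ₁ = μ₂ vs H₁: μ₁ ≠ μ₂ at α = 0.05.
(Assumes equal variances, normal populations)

Pooled variance: s²_p = [16×4² + 12×8²]/(28) = 36.5714
s_p = 6.0474
SE = s_p×√(1/n₁ + 1/n₂) = 6.0474×√(1/17 + 1/13) = 2.2281
t = (x̄₁ - x̄₂)/SE = (76 - 70)/2.2281 = 2.6929
df = 28, t-critical = ±2.048
Decision: reject H₀

Answer: t = 2.6929, reject H₀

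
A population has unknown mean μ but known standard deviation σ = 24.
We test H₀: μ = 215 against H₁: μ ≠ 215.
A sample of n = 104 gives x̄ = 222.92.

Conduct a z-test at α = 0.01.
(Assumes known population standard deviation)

Standard error: SE = σ/√n = 24/√104 = 2.3534
z-statistic: z = (x̄ - μ₀)/SE = (222.92 - 215)/2.3534 = 3.3653
Critical value: ±2.576
p-value = 0.0008
Decision: reject H₀

Answer: z = 3.3653, reject H₀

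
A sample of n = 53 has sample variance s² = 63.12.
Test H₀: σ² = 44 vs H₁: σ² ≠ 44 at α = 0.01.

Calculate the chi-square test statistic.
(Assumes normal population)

df = n - 1 = 52
χ² = (n-1)s²/σ₀² = 52×63.12/44 = 74.5964
Critical values: χ²_{0.995,52} = 29.481, χ²_{0.005,52} = 82.001
Rejection region: χ² < 29.481 or χ² > 82.001
Decision: fail to reject H₀

Answer: χ² = 74.5964, fail to reject H₀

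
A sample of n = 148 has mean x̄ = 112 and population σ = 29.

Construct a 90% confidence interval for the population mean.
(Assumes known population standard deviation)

Answer: (108.0786, 115.9214)

Derivation:
Confidence level: 90%, α = 0.1
z_0.05 = 1.645
SE = σ/√n = 29/√148 = 2.3838
Margin of error = 1.645 × 2.3838 = 3.9214
CI: x̄ ± margin = 112 ± 3.9214
CI: (108.0786, 115.9214)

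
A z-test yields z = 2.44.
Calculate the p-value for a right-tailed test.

For z = 2.44:
p = P(Z > 2.44) = 1 - Φ(2.44) = 0.0073

Answer: p-value ≈ 0.0073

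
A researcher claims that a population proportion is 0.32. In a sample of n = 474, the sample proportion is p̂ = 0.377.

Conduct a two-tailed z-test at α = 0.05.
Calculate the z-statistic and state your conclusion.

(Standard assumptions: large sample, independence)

H₀: p = 0.32, H₁: p ≠ 0.32
Standard error: SE = √(p₀(1-p₀)/n) = √(0.32×0.68/474) = 0.021426
z-statistic: z = (p̂ - p₀)/SE = (0.377 - 0.32)/0.021426 = 2.6603
Critical value: z_0.025 = ±1.960
p-value = 0.0078
Decision: reject H₀ at α = 0.05

Answer: z = 2.6603, reject H₀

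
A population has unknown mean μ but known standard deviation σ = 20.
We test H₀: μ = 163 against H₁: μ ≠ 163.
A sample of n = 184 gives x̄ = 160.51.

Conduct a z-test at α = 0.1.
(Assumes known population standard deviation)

Answer: z = -1.6888, reject H₀

Derivation:
Standard error: SE = σ/√n = 20/√184 = 1.4744
z-statistic: z = (x̄ - μ₀)/SE = (160.51 - 163)/1.4744 = -1.6888
Critical value: ±1.645
p-value = 0.0913
Decision: reject H₀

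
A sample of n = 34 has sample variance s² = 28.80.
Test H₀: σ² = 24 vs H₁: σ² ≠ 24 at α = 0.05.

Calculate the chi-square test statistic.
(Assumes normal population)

df = n - 1 = 33
χ² = (n-1)s²/σ₀² = 33×28.80/24 = 39.6000
Critical values: χ²_{0.975,33} = 19.047, χ²_{0.025,33} = 50.725
Rejection region: χ² < 19.047 or χ² > 50.725
Decision: fail to reject H₀

Answer: χ² = 39.6000, fail to reject H₀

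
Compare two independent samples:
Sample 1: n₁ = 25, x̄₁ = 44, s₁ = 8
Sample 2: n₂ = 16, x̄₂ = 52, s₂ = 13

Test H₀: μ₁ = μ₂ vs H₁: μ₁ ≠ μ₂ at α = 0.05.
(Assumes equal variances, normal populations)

Answer: t = -2.4457, reject H₀

Derivation:
Pooled variance: s²_p = [24×8² + 15×13²]/(39) = 104.3846
s_p = 10.2169
SE = s_p×√(1/n₁ + 1/n₂) = 10.2169×√(1/25 + 1/16) = 3.2710
t = (x̄₁ - x̄₂)/SE = (44 - 52)/3.2710 = -2.4457
df = 39, t-critical = ±2.023
Decision: reject H₀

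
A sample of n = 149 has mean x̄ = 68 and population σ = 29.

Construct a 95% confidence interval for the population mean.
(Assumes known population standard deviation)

Confidence level: 95%, α = 0.05
z_0.025 = 1.960
SE = σ/√n = 29/√149 = 2.3758
Margin of error = 1.960 × 2.3758 = 4.6566
CI: x̄ ± margin = 68 ± 4.6566
CI: (63.3434, 72.6566)

Answer: (63.3434, 72.6566)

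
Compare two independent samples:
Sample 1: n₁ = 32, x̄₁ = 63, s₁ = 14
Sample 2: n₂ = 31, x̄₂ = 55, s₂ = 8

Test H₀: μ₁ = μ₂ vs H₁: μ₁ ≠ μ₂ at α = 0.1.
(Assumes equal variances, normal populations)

Answer: t = 2.7727, reject H₀

Derivation:
Pooled variance: s²_p = [31×14² + 30×8²]/(61) = 131.0820
s_p = 11.4491
SE = s_p×√(1/n₁ + 1/n₂) = 11.4491×√(1/32 + 1/31) = 2.8853
t = (x̄₁ - x̄₂)/SE = (63 - 55)/2.8853 = 2.7727
df = 61, t-critical = ±1.670
Decision: reject H₀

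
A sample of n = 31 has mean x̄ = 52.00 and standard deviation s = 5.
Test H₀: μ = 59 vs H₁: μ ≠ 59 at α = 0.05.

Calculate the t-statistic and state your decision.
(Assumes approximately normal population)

Answer: t = -7.7951, reject H₀

Derivation:
df = n - 1 = 30
SE = s/√n = 5/√31 = 0.8980
t = (x̄ - μ₀)/SE = (52.00 - 59)/0.8980 = -7.7951
Critical value: t_{0.025,30} = ±2.042
p-value < 0.0001
Decision: reject H₀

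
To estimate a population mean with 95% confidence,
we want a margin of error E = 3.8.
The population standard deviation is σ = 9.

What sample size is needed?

z_0.025 = 1.960
n = (z×σ/E)² = (1.960×9/3.8)²
n = 21.5491
Round up: n = 22

Answer: n = 22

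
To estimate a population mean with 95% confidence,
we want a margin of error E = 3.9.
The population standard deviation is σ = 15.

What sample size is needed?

z_0.025 = 1.960
n = (z×σ/E)² = (1.960×15/3.9)²
n = 56.8284
Round up: n = 57

Answer: n = 57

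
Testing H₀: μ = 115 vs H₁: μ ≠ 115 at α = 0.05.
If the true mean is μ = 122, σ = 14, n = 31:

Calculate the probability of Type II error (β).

Answer: β ≈ 0.2050

Derivation:
SE = σ/√n = 14/√31 = 2.5145
Critical values: μ₀ ± z_0.025×SE = 115 ± 1.960×2.5145
Acceptance region: (110.0716, 119.9284)
Under H₁ (μ = 122): z_high = (119.9284 - 122)/2.5145 = -0.8239, z_low = (110.0716 - 122)/2.5145 = -4.7438
β = P(not reject | H₁) = Φ(-0.8239) - Φ(-4.7438) ≈ 0.2050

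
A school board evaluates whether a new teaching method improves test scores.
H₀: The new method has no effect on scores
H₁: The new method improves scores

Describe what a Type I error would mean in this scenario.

Type I error: rejecting H₀ when it is actually true (false positive).
Type II error: failing to reject H₀ when H₁ is actually true (false negative).

Answer: Concluding the new method improves scores when it actually doesn't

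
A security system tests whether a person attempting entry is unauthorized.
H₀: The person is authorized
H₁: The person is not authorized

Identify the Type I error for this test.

Answer: Denying entry to an authorized person

Derivation:
Type I error: rejecting H₀ when it is actually true (false positive).
Type II error: failing to reject H₀ when H₁ is actually true (false negative).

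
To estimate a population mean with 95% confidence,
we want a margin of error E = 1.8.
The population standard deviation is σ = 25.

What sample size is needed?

Answer: n = 742

Derivation:
z_0.025 = 1.960
n = (z×σ/E)² = (1.960×25/1.8)²
n = 741.0494
Round up: n = 742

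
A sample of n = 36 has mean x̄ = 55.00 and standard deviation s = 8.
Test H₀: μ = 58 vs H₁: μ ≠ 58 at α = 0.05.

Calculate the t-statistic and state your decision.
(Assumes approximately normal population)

Answer: t = -2.2501, reject H₀

Derivation:
df = n - 1 = 35
SE = s/√n = 8/√36 = 1.3333
t = (x̄ - μ₀)/SE = (55.00 - 58)/1.3333 = -2.2501
Critical value: t_{0.025,35} = ±2.030
p-value ≈ 0.0308
Decision: reject H₀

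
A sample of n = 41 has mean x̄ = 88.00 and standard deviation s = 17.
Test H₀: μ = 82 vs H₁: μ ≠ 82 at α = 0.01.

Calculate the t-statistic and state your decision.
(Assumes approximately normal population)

df = n - 1 = 40
SE = s/√n = 17/√41 = 2.6550
t = (x̄ - μ₀)/SE = (88.00 - 82)/2.6550 = 2.2599
Critical value: t_{0.005,40} = ±2.704
p-value ≈ 0.0293
Decision: fail to reject H₀

Answer: t = 2.2599, fail to reject H₀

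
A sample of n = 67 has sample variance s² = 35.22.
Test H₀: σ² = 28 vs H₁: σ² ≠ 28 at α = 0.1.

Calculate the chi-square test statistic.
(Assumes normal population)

Answer: χ² = 83.0186, fail to reject H₀

Derivation:
df = n - 1 = 66
χ² = (n-1)s²/σ₀² = 66×35.22/28 = 83.0186
Critical values: χ²_{0.95,66} = 48.305, χ²_{0.05,66} = 85.965
Rejection region: χ² < 48.305 or χ² > 85.965
Decision: fail to reject H₀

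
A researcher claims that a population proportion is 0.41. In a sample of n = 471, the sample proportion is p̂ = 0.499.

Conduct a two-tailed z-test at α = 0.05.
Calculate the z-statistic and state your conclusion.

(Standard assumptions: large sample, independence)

H₀: p = 0.41, H₁: p ≠ 0.41
Standard error: SE = √(p₀(1-p₀)/n) = √(0.41×0.59/471) = 0.022662
z-statistic: z = (p̂ - p₀)/SE = (0.499 - 0.41)/0.022662 = 3.9273
Critical value: z_0.025 = ±1.960
p-value = 0.0001
Decision: reject H₀ at α = 0.05

Answer: z = 3.9273, reject H₀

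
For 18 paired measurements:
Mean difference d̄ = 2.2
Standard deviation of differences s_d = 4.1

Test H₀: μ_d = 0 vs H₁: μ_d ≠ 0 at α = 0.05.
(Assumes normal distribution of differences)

Answer: t = 2.2765, reject H₀

Derivation:
df = n - 1 = 17
SE = s_d/√n = 4.1/√18 = 0.9664
t = d̄/SE = 2.2/0.9664 = 2.2765
Critical value: t_{0.025,17} = ±2.110
p-value ≈ 0.0360
Decision: reject H₀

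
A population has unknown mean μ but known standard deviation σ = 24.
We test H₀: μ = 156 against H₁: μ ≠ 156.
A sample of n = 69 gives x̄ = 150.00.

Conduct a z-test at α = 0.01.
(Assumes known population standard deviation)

Standard error: SE = σ/√n = 24/√69 = 2.8893
z-statistic: z = (x̄ - μ₀)/SE = (150.00 - 156)/2.8893 = -2.0766
Critical value: ±2.576
p-value = 0.0378
Decision: fail to reject H₀

Answer: z = -2.0766, fail to reject H₀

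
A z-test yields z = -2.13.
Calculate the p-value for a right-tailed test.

For z = -2.13:
p = P(Z > -2.13) = 1 - Φ(-2.13) = 0.9834

Answer: p-value ≈ 0.9834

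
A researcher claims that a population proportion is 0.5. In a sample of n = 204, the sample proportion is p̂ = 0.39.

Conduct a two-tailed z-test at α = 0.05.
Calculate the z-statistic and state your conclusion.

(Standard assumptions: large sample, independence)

H₀: p = 0.5, H₁: p ≠ 0.5
Standard error: SE = √(p₀(1-p₀)/n) = √(0.5×0.5/204) = 0.035007
z-statistic: z = (p̂ - p₀)/SE = (0.39 - 0.5)/0.035007 = -3.1422
Critical value: z_0.025 = ±1.960
p-value = 0.0017
Decision: reject H₀ at α = 0.05

Answer: z = -3.1422, reject H₀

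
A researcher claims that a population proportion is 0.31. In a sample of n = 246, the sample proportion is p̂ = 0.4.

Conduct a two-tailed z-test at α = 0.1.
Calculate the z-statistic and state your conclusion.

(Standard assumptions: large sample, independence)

Answer: z = 3.0522, reject H₀

Derivation:
H₀: p = 0.31, H₁: p ≠ 0.31
Standard error: SE = √(p₀(1-p₀)/n) = √(0.31×0.69/246) = 0.029487
z-statistic: z = (p̂ - p₀)/SE = (0.4 - 0.31)/0.029487 = 3.0522
Critical value: z_0.05 = ±1.645
p-value = 0.0023
Decision: reject H₀ at α = 0.1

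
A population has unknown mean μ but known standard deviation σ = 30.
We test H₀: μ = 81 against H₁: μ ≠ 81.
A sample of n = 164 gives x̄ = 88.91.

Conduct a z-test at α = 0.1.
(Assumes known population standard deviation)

Answer: z = 3.3766, reject H₀

Derivation:
Standard error: SE = σ/√n = 30/√164 = 2.3426
z-statistic: z = (x̄ - μ₀)/SE = (88.91 - 81)/2.3426 = 3.3766
Critical value: ±1.645
p-value = 0.0007
Decision: reject H₀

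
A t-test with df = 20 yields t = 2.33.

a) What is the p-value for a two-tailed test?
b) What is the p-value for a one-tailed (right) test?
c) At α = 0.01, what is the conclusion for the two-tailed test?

Using t-distribution with df = 20:
a) Two-tailed: p = 2×P(T > 2.33) = 0.0304
b) One-tailed: p = P(T > 2.33) = 0.0152
c) 0.0304 ≥ 0.01, fail to reject H₀

Answer: a) 0.0304, b) 0.0152, c) fail to reject H₀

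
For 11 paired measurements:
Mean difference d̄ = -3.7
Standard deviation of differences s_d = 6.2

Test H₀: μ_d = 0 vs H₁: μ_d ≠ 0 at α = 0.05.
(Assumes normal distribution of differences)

df = n - 1 = 10
SE = s_d/√n = 6.2/√11 = 1.8694
t = d̄/SE = -3.7/1.8694 = -1.9792
Critical value: t_{0.025,10} = ±2.228
p-value ≈ 0.0760
Decision: fail to reject H₀

Answer: t = -1.9792, fail to reject H₀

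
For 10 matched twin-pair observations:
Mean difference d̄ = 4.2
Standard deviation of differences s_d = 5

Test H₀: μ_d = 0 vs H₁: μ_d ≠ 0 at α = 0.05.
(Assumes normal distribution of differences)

Answer: t = 2.6564, reject H₀

Derivation:
df = n - 1 = 9
SE = s_d/√n = 5/√10 = 1.5811
t = d̄/SE = 4.2/1.5811 = 2.6564
Critical value: t_{0.025,9} = ±2.262
p-value ≈ 0.0262
Decision: reject H₀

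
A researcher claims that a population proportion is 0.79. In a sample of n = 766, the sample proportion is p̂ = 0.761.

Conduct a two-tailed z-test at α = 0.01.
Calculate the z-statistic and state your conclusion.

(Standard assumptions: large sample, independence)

H₀: p = 0.79, H₁: p ≠ 0.79
Standard error: SE = √(p₀(1-p₀)/n) = √(0.79×0.21/766) = 0.014717
z-statistic: z = (p̂ - p₀)/SE = (0.761 - 0.79)/0.014717 = -1.9705
Critical value: z_0.005 = ±2.576
p-value = 0.0488
Decision: fail to reject H₀ at α = 0.01

Answer: z = -1.9705, fail to reject H₀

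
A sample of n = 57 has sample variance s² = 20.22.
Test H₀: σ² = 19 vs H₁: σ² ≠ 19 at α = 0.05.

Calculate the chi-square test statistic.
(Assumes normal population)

Answer: χ² = 59.5958, fail to reject H₀

Derivation:
df = n - 1 = 56
χ² = (n-1)s²/σ₀² = 56×20.22/19 = 59.5958
Critical values: χ²_{0.975,56} = 37.212, χ²_{0.025,56} = 78.567
Rejection region: χ² < 37.212 or χ² > 78.567
Decision: fail to reject H₀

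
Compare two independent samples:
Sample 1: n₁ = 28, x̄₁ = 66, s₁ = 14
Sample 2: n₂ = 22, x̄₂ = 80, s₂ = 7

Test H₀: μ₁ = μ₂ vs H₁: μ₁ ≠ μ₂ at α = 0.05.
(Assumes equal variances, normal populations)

Pooled variance: s²_p = [27×14² + 21×7²]/(48) = 131.6875
s_p = 11.4755
SE = s_p×√(1/n₁ + 1/n₂) = 11.4755×√(1/28 + 1/22) = 3.2694
t = (x̄₁ - x̄₂)/SE = (66 - 80)/3.2694 = -4.2821
df = 48, t-critical = ±2.011
Decision: reject H₀

Answer: t = -4.2821, reject H₀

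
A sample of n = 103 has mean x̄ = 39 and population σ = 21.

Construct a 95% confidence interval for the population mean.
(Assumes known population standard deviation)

Confidence level: 95%, α = 0.05
z_0.025 = 1.960
SE = σ/√n = 21/√103 = 2.0692
Margin of error = 1.960 × 2.0692 = 4.0556
CI: x̄ ± margin = 39 ± 4.0556
CI: (34.9444, 43.0556)

Answer: (34.9444, 43.0556)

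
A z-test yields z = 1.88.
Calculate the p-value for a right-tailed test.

Answer: p-value ≈ 0.0301

Derivation:
For z = 1.88:
p = P(Z > 1.88) = 1 - Φ(1.88) = 0.0301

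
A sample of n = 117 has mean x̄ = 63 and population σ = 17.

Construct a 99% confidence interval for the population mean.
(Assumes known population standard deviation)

Answer: (58.9513, 67.0487)

Derivation:
Confidence level: 99%, α = 0.01
z_0.005 = 2.576
SE = σ/√n = 17/√117 = 1.5717
Margin of error = 2.576 × 1.5717 = 4.0487
CI: x̄ ± margin = 63 ± 4.0487
CI: (58.9513, 67.0487)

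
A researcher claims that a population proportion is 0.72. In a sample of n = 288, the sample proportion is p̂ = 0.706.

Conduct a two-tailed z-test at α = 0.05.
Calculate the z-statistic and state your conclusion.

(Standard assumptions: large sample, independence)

Answer: z = -0.5291, fail to reject H₀

Derivation:
H₀: p = 0.72, H₁: p ≠ 0.72
Standard error: SE = √(p₀(1-p₀)/n) = √(0.72×0.28/288) = 0.026458
z-statistic: z = (p̂ - p₀)/SE = (0.706 - 0.72)/0.026458 = -0.5291
Critical value: z_0.025 = ±1.960
p-value = 0.5967
Decision: fail to reject H₀ at α = 0.05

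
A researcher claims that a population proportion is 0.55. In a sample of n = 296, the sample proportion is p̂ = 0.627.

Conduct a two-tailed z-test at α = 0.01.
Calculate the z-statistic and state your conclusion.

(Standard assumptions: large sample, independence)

H₀: p = 0.55, H₁: p ≠ 0.55
Standard error: SE = √(p₀(1-p₀)/n) = √(0.55×0.45/296) = 0.028916
z-statistic: z = (p̂ - p₀)/SE = (0.627 - 0.55)/0.028916 = 2.6629
Critical value: z_0.005 = ±2.576
p-value = 0.0077
Decision: reject H₀ at α = 0.01

Answer: z = 2.6629, reject H₀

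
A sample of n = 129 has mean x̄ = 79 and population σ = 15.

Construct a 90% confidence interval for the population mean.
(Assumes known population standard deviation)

Answer: (76.8274, 81.1726)

Derivation:
Confidence level: 90%, α = 0.1
z_0.05 = 1.645
SE = σ/√n = 15/√129 = 1.3207
Margin of error = 1.645 × 1.3207 = 2.1726
CI: x̄ ± margin = 79 ± 2.1726
CI: (76.8274, 81.1726)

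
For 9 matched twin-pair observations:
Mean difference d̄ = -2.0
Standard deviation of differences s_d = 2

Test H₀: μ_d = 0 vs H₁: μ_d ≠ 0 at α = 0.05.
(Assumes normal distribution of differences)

df = n - 1 = 8
SE = s_d/√n = 2/√9 = 0.6667
t = d̄/SE = -2.0/0.6667 = -2.9999
Critical value: t_{0.025,8} = ±2.306
p-value ≈ 0.0171
Decision: reject H₀

Answer: t = -2.9999, reject H₀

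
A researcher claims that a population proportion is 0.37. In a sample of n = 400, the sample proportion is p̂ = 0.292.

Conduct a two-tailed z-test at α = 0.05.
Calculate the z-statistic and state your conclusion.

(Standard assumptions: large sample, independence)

H₀: p = 0.37, H₁: p ≠ 0.37
Standard error: SE = √(p₀(1-p₀)/n) = √(0.37×0.63/400) = 0.024140
z-statistic: z = (p̂ - p₀)/SE = (0.292 - 0.37)/0.024140 = -3.2312
Critical value: z_0.025 = ±1.960
p-value = 0.0012
Decision: reject H₀ at α = 0.05

Answer: z = -3.2312, reject H₀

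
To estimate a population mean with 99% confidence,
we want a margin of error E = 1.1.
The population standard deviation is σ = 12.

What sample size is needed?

Answer: n = 790

Derivation:
z_0.005 = 2.576
n = (z×σ/E)² = (2.576×12/1.1)²
n = 789.7122
Round up: n = 790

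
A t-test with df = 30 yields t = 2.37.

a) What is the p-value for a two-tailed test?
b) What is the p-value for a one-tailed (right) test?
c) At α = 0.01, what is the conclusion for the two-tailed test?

Answer: a) 0.0244, b) 0.0122, c) fail to reject H₀

Derivation:
Using t-distribution with df = 30:
a) Two-tailed: p = 2×P(T > 2.37) = 0.0244
b) One-tailed: p = P(T > 2.37) = 0.0122
c) 0.0244 ≥ 0.01, fail to reject H₀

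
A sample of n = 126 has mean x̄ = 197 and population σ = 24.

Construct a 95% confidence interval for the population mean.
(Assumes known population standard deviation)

Confidence level: 95%, α = 0.05
z_0.025 = 1.960
SE = σ/√n = 24/√126 = 2.1381
Margin of error = 1.960 × 2.1381 = 4.1907
CI: x̄ ± margin = 197 ± 4.1907
CI: (192.8093, 201.1907)

Answer: (192.8093, 201.1907)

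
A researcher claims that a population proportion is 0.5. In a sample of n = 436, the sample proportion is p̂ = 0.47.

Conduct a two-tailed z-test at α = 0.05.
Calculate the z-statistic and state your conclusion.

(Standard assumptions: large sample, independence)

Answer: z = -1.2528, fail to reject H₀

Derivation:
H₀: p = 0.5, H₁: p ≠ 0.5
Standard error: SE = √(p₀(1-p₀)/n) = √(0.5×0.5/436) = 0.023946
z-statistic: z = (p̂ - p₀)/SE = (0.47 - 0.5)/0.023946 = -1.2528
Critical value: z_0.025 = ±1.960
p-value = 0.2103
Decision: fail to reject H₀ at α = 0.05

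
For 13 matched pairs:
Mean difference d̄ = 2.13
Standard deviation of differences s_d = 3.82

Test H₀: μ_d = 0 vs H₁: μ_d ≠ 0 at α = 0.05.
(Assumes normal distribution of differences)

df = n - 1 = 12
SE = s_d/√n = 3.82/√13 = 1.0595
t = d̄/SE = 2.13/1.0595 = 2.0104
Critical value: t_{0.025,12} = ±2.179
p-value ≈ 0.0674
Decision: fail to reject H₀

Answer: t = 2.0104, fail to reject H₀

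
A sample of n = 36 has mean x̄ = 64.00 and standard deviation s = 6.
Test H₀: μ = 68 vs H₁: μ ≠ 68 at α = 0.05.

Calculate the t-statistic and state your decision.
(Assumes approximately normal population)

df = n - 1 = 35
SE = s/√n = 6/√36 = 1.0000
t = (x̄ - μ₀)/SE = (64.00 - 68)/1.0000 = -4.0000
Critical value: t_{0.025,35} = ±2.030
p-value ≈ 0.0003
Decision: reject H₀

Answer: t = -4.0000, reject H₀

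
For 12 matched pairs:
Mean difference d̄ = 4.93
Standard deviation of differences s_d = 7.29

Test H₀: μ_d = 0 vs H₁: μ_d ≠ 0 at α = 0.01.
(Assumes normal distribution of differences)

df = n - 1 = 11
SE = s_d/√n = 7.29/√12 = 2.1044
t = d̄/SE = 4.93/2.1044 = 2.3427
Critical value: t_{0.005,11} = ±3.106
p-value ≈ 0.0390
Decision: fail to reject H₀

Answer: t = 2.3427, fail to reject H₀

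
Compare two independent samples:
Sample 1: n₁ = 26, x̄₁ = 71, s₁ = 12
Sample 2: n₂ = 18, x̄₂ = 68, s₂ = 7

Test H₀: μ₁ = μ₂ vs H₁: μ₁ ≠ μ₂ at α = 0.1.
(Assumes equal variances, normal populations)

Answer: t = 0.9524, fail to reject H₀

Derivation:
Pooled variance: s²_p = [25×12² + 17×7²]/(42) = 105.5476
s_p = 10.2736
SE = s_p×√(1/n₁ + 1/n₂) = 10.2736×√(1/26 + 1/18) = 3.1501
t = (x̄₁ - x̄₂)/SE = (71 - 68)/3.1501 = 0.9524
df = 42, t-critical = ±1.682
Decision: fail to reject H₀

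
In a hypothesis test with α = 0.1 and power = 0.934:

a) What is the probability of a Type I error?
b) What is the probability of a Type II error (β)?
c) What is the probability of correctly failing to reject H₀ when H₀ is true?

a) Type I error probability = α = 0.1
b) Power = P(reject H₀ | H₁ true) = 1 - β = 0.934, so Type II error probability = β = 1 - Power = 0.066
c) P(fail to reject H₀ | H₀ true) = 1 - α = 0.9

Answer: a) 0.1, b) 0.066, c) 0.9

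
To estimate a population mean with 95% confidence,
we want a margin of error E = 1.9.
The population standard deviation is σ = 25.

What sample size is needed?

z_0.025 = 1.960
n = (z×σ/E)² = (1.960×25/1.9)²
n = 665.0970
Round up: n = 666

Answer: n = 666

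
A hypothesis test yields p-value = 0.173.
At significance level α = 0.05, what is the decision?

Compare p-value to α:
0.173 ≥ 0.05
Decision: fail to reject H₀

Answer: fail to reject H₀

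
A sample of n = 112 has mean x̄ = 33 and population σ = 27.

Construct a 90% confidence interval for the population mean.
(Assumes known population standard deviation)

Answer: (28.8031, 37.1969)

Derivation:
Confidence level: 90%, α = 0.1
z_0.05 = 1.645
SE = σ/√n = 27/√112 = 2.5513
Margin of error = 1.645 × 2.5513 = 4.1969
CI: x̄ ± margin = 33 ± 4.1969
CI: (28.8031, 37.1969)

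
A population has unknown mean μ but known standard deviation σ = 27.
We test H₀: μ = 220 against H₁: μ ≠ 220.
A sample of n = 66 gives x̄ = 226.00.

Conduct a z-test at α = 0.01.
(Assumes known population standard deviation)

Standard error: SE = σ/√n = 27/√66 = 3.3235
z-statistic: z = (x̄ - μ₀)/SE = (226.00 - 220)/3.3235 = 1.8053
Critical value: ±2.576
p-value = 0.0710
Decision: fail to reject H₀

Answer: z = 1.8053, fail to reject H₀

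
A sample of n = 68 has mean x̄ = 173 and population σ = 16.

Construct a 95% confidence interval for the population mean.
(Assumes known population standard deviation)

Answer: (169.1970, 176.8030)

Derivation:
Confidence level: 95%, α = 0.05
z_0.025 = 1.960
SE = σ/√n = 16/√68 = 1.9403
Margin of error = 1.960 × 1.9403 = 3.8030
CI: x̄ ± margin = 173 ± 3.8030
CI: (169.1970, 176.8030)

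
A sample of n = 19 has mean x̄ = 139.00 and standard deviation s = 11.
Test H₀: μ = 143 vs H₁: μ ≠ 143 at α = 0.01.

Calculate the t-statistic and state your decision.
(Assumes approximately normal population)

df = n - 1 = 18
SE = s/√n = 11/√19 = 2.5236
t = (x̄ - μ₀)/SE = (139.00 - 143)/2.5236 = -1.5850
Critical value: t_{0.005,18} = ±2.878
p-value ≈ 0.1304
Decision: fail to reject H₀

Answer: t = -1.5850, fail to reject H₀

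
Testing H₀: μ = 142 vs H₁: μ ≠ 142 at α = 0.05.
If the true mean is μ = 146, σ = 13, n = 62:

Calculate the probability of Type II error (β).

Answer: β ≈ 0.3218

Derivation:
SE = σ/√n = 13/√62 = 1.6510
Critical values: μ₀ ± z_0.025×SE = 142 ± 1.960×1.6510
Acceptance region: (138.7640, 145.2360)
Under H₁ (μ = 146): z_high = (145.2360 - 146)/1.6510 = -0.4627, z_low = (138.7640 - 146)/1.6510 = -4.3828
β = P(not reject | H₁) = Φ(-0.4627) - Φ(-4.3828) ≈ 0.3218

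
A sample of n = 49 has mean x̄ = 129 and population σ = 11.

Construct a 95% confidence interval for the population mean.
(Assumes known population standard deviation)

Answer: (125.9201, 132.0799)

Derivation:
Confidence level: 95%, α = 0.05
z_0.025 = 1.960
SE = σ/√n = 11/√49 = 1.5714
Margin of error = 1.960 × 1.5714 = 3.0799
CI: x̄ ± margin = 129 ± 3.0799
CI: (125.9201, 132.0799)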